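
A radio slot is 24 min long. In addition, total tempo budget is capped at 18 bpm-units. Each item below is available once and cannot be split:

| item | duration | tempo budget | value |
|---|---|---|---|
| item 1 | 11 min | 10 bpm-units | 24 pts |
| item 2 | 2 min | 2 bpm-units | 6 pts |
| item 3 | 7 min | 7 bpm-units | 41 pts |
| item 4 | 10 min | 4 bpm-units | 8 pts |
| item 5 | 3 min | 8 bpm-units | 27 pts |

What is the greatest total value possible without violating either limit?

74 pts

Feasible sets respecting both limits:
- item 2+item 3+item 5: duration 12, tempo budget 17, value 74
- item 3+item 5: duration 10, tempo budget 15, value 68
- item 1+item 3: duration 18, tempo budget 17, value 65
- item 2+item 3+item 4: duration 19, tempo budget 13, value 55
Best: 74 pts.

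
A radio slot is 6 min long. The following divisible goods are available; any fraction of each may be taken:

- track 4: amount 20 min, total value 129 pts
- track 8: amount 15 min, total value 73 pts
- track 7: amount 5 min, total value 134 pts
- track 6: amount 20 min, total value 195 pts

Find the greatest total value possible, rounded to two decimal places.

143.75

Take in order of value per unit:
- track 7 (134/5 per unit): all 5 → value 134, running total 134.00
- track 6 (195/20 per unit): 1 of 20 → value 1×195/20 = 9.7500, running total 143.75
Total 143.75.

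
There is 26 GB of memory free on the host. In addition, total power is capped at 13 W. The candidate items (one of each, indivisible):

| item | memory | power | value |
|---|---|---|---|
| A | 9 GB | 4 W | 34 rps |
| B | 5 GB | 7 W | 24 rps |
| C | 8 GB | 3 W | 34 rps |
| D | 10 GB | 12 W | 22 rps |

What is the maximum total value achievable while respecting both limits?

68 rps

Feasible sets respecting both limits:
- A+C: memory 17, power 7, value 68
- A+B: memory 14, power 11, value 58
- B+C: memory 13, power 10, value 58
Best: 68 rps.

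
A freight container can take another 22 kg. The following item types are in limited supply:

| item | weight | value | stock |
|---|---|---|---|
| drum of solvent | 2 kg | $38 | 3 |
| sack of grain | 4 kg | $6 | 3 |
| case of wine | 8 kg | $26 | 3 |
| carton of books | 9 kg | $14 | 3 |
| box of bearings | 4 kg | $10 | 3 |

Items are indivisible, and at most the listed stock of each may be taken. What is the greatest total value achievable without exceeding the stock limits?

$166

Top feasible selections:
- 3×drum of solvent + 2×case of wine: weight 22, value 166
- 3×drum of solvent + 1×case of wine + 2×box of bearings: weight 22, value 160
- 3×drum of solvent + 1×sack of grain + 1×case of wine + 1×box of bearings: weight 22, value 156
Best: $166.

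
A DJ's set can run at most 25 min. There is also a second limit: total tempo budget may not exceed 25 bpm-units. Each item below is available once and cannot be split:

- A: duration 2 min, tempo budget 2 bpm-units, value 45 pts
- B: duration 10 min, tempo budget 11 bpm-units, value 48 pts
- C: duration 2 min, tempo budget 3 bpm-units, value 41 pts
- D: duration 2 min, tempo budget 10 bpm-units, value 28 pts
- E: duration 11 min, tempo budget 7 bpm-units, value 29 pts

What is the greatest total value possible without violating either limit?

163 pts

Feasible sets respecting both limits:
- A+B+C+E: duration 25, tempo budget 23, value 163
- A+C+D+E: duration 17, tempo budget 22, value 143
- A+B+C: duration 14, tempo budget 16, value 134
Best: 163 pts.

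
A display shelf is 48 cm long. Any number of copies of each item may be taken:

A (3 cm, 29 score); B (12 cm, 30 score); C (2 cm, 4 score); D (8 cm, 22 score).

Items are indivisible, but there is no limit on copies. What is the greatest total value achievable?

Best value-per-unit is A at 29/3, and filling with it alone uses length 16×3=48. No mix of the others beats 16×29 = 464.

464 score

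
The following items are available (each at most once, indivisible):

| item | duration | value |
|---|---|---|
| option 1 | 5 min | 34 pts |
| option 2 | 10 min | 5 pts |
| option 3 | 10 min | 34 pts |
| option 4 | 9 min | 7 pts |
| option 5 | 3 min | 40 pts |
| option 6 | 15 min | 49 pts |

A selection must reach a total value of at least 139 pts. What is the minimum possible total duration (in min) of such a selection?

33

Subsets with value ≥ 139, sorted by total duration:
- option 1+option 3+option 5+option 6: duration 33, value 157
- option 1+option 3+option 4+option 5+option 6: duration 42, value 164
- option 1+option 2+option 3+option 5+option 6: duration 43, value 162
- option 1+option 2+option 3+option 4+option 5+option 6: duration 52, value 169
Minimum duration: 33 min.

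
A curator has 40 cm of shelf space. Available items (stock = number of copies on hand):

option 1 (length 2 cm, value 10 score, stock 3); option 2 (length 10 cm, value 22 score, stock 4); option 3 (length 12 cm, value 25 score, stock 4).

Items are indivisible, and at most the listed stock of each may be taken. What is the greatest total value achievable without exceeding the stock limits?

Top feasible selections:
- 3×option 1 + 1×option 2 + 2×option 3: length 40, value 102
- 3×option 1 + 2×option 2 + 1×option 3: length 38, value 99
Best: 102 score.

102 score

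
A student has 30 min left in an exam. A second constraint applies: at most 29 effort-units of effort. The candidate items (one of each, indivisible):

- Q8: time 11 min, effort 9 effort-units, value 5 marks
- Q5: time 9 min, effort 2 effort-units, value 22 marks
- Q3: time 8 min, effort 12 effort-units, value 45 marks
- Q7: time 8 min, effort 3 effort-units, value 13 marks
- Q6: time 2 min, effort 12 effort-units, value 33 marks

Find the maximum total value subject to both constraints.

Feasible sets respecting both limits:
- Q5+Q3+Q7+Q6: time 27, effort 29, value 113
- Q5+Q3+Q6: time 19, effort 26, value 100
- Q3+Q7+Q6: time 18, effort 27, value 91
Best: 113 marks.

113 marks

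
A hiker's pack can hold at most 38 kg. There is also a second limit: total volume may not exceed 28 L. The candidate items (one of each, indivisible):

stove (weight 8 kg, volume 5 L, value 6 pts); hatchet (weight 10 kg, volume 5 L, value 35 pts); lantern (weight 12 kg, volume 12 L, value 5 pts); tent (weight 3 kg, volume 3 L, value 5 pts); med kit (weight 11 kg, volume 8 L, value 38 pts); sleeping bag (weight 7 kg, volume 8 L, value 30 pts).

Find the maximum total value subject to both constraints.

109 pts

Feasible sets respecting both limits:
- stove+hatchet+med kit+sleeping bag: weight 36, volume 26, value 109
- hatchet+tent+med kit+sleeping bag: weight 31, volume 24, value 108
- hatchet+med kit+sleeping bag: weight 28, volume 21, value 103
- stove+hatchet+tent+med kit: weight 32, volume 21, value 84
Best: 109 pts.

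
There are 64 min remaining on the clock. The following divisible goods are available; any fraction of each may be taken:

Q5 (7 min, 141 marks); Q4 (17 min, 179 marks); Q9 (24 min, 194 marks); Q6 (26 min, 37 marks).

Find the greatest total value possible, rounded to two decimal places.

Take in order of value per unit:
- Q5 (141/7 per unit): all 7 → value 141, running total 141.00
- Q4 (179/17 per unit): all 17 → value 179, running total 320.00
- Q9 (194/24 per unit): all 24 → value 194, running total 514.00
- Q6 (37/26 per unit): 16 of 26 → value 16×37/26 = 22.7692, running total 536.77
Total 536.77.

536.77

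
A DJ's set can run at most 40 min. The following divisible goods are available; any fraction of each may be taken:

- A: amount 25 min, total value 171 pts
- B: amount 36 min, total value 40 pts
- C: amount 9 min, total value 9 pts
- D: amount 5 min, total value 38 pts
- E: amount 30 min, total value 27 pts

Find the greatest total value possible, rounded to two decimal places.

Take in order of value per unit:
- D (38/5 per unit): all 5 → value 38, running total 38.00
- A (171/25 per unit): all 25 → value 171, running total 209.00
- B (40/36 per unit): 10 of 36 → value 10×40/36 = 11.1111, running total 220.11
Total 220.11.

220.11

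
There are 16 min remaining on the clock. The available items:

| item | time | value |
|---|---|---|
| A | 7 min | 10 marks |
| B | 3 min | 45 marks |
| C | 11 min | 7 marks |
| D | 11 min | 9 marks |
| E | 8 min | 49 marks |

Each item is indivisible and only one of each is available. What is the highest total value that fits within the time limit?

94 marks

Check high-value combinations within 16 min:
- B+E: time 3+8=11, value 45+49=94
- A+E: time 7+8=15, value 10+49=59
- A+B: time 7+3=10, value 10+45=55
- B+D: time 3+11=14, value 45+9=54
Best: 94 marks.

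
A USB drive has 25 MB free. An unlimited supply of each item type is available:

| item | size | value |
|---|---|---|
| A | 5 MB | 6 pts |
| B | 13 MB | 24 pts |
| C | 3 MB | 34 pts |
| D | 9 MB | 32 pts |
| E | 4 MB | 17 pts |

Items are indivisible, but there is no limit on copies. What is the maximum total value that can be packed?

272 pts

Best value-per-unit is C at 34/3, and filling with it alone uses size 8×3=24. No mix of the others beats 8×34 = 272.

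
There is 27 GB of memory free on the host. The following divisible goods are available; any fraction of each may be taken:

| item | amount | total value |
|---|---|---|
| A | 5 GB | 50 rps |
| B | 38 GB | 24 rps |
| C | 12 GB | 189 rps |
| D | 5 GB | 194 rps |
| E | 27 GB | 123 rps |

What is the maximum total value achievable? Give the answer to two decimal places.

Take in order of value per unit:
- D (194/5 per unit): all 5 → value 194, running total 194.00
- C (189/12 per unit): all 12 → value 189, running total 383.00
- A (50/5 per unit): all 5 → value 50, running total 433.00
- E (123/27 per unit): 5 of 27 → value 5×123/27 = 22.7778, running total 455.78
Total 455.78.

455.78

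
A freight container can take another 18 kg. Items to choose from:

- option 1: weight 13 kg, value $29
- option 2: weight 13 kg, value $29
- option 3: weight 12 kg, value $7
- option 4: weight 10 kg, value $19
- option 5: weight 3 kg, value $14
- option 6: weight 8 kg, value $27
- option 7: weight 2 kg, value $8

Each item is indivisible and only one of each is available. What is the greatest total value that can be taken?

Check high-value combinations within 18 kg:
- option 1+option 5+option 7: weight 13+3+2=18, value 29+14+8=51
- option 2+option 5+option 7: weight 13+3+2=18, value 29+14+8=51
- option 5+option 6+option 7: weight 3+8+2=13, value 14+27+8=49
- option 4+option 6: weight 10+8=18, value 19+27=46
- option 1+option 5: weight 13+3=16, value 29+14=43
Best: $51.

$51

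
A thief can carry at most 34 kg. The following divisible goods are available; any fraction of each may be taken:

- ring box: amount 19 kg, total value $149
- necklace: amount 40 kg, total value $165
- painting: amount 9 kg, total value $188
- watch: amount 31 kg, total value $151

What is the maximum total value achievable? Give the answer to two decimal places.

366.23

Take in order of value per unit:
- painting (188/9 per unit): all 9 → value 188, running total 188.00
- ring box (149/19 per unit): all 19 → value 149, running total 337.00
- watch (151/31 per unit): 6 of 31 → value 6×151/31 = 29.2258, running total 366.23
Total 366.23.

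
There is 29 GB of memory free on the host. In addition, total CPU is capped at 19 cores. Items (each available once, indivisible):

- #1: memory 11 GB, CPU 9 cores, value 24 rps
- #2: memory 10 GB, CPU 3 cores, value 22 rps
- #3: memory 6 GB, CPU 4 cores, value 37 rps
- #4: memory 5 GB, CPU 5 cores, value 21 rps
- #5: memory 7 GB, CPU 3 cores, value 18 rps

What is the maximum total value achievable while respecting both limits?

98 rps

Feasible sets respecting both limits:
- #2+#3+#4+#5: memory 28, CPU 15, value 98
- #1+#2+#3: memory 27, CPU 16, value 83
- #1+#3+#4: memory 22, CPU 18, value 82
- #2+#3+#4: memory 21, CPU 12, value 80
Best: 98 rps.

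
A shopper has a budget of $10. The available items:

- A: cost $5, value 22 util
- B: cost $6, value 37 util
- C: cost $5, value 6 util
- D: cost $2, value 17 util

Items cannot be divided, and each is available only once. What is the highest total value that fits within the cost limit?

Check high-value combinations within $10:
- B+D: cost 6+2=8, value 37+17=54
- A+D: cost 5+2=7, value 22+17=39
- B: cost 6, value 37
- A+C: cost 5+5=10, value 22+6=28
Best: 54 util.

54 util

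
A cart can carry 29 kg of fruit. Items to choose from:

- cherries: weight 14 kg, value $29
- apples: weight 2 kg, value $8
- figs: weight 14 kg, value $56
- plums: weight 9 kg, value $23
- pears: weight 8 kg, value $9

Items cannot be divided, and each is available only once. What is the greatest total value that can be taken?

$87

Check high-value combinations within 29 kg:
- apples+figs+plums: weight 2+14+9=25, value 8+56+23=87
- cherries+figs: weight 14+14=28, value 29+56=85
- figs+plums: weight 14+9=23, value 56+23=79
- apples+figs+pears: weight 2+14+8=24, value 8+56+9=73
Best: $87.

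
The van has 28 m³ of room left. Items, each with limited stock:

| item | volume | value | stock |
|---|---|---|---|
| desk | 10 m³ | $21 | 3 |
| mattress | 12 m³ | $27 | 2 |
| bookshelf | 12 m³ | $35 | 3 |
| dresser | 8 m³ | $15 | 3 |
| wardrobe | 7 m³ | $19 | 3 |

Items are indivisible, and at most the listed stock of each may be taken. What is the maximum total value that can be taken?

$73

Best selections within volume 28 and stock limits:
- 1×bookshelf + 2×wardrobe: volume 26, value 73
- 2×bookshelf: volume 24, value 70
- 1×bookshelf + 1×dresser + 1×wardrobe: volume 27, value 69
- 1×mattress + 2×wardrobe: volume 26, value 65
Best: $73.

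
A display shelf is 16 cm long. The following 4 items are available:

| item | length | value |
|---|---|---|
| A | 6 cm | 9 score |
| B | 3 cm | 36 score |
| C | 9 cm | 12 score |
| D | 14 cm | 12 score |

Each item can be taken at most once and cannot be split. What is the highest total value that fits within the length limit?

48 score

Check high-value combinations within 16 cm:
- B+C: length 3+9=12, value 36+12=48
- A+B: length 6+3=9, value 9+36=45
- B: length 3, value 36
Best: 48 score.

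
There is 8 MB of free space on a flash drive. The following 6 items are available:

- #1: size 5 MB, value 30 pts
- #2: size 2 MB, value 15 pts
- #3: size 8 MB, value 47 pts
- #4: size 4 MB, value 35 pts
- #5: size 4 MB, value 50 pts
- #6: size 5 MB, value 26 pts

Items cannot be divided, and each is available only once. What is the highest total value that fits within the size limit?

85 pts

Check high-value combinations within 8 MB:
- #4+#5: size 4+4=8, value 35+50=85
- #2+#5: size 2+4=6, value 15+50=65
- #5: size 4, value 50
- #2+#4: size 2+4=6, value 15+35=50
- #3: size 8, value 47
Best: 85 pts.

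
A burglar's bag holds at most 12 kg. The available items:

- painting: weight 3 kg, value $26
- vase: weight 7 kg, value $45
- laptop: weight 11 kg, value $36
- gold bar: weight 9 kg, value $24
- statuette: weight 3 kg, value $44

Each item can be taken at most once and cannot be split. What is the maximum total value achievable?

$89

This is a 0/1 knapsack; check combinations near the capacity.
- vase+statuette: weight 7+3=10, value 45+44=89
- painting+vase: weight 3+7=10, value 26+45=71
- painting+statuette: weight 3+3=6, value 26+44=70
- gold bar+statuette: weight 9+3=12, value 24+44=68
- painting+gold bar: weight 3+9=12, value 26+24=50
Best: $89.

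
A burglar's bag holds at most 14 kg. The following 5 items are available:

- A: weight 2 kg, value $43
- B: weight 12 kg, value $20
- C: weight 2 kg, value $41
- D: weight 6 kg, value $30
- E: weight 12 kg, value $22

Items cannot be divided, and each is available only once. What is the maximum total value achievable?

$114

Check high-value combinations within 14 kg:
- A+C+D: weight 2+2+6=10, value 43+41+30=114
- A+C: weight 2+2=4, value 43+41=84
- A+D: weight 2+6=8, value 43+30=73
- C+D: weight 2+6=8, value 41+30=71
- A+E: weight 2+12=14, value 43+22=65
Best: $114.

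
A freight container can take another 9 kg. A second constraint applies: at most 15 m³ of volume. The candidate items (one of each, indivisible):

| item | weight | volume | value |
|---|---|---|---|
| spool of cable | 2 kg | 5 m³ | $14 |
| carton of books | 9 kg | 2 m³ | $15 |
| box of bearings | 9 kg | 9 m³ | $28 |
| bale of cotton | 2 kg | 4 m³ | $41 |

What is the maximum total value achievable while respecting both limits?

Feasible sets respecting both limits:
- spool of cable+bale of cotton: weight 4, volume 9, value 55
- bale of cotton: weight 2, volume 4, value 41
- box of bearings: weight 9, volume 9, value 28
- carton of books: weight 9, volume 2, value 15
Best: $55.

$55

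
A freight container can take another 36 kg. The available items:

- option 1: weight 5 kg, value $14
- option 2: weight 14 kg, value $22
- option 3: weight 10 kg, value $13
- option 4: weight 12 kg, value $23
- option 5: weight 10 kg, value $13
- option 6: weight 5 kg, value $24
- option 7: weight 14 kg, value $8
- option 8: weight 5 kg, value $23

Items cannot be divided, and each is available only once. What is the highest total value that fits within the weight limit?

Check high-value combinations within 36 kg:
- option 2+option 4+option 6+option 8: weight 14+12+5+5=36, value 22+23+24+23=92
- option 1+option 3+option 5+option 6+option 8: weight 5+10+10+5+5=35, value 14+13+13+24+23=87
- option 1+option 4+option 6+option 8: weight 5+12+5+5=27, value 14+23+24+23=84
- option 1+option 2+option 6+option 8: weight 5+14+5+5=29, value 14+22+24+23=83
Best: $92.

$92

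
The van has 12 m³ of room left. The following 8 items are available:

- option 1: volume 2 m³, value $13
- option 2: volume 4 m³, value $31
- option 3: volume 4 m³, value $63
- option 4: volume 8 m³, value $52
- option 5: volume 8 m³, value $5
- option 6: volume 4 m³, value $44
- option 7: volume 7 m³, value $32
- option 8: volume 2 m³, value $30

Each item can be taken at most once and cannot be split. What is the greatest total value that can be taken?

$150

Check high-value combinations within 12 m³:
- option 1+option 3+option 6+option 8: volume 2+4+4+2=12, value 13+63+44+30=150
- option 2+option 3+option 6: volume 4+4+4=12, value 31+63+44=138
- option 3+option 6+option 8: volume 4+4+2=10, value 63+44+30=137
Best: $150.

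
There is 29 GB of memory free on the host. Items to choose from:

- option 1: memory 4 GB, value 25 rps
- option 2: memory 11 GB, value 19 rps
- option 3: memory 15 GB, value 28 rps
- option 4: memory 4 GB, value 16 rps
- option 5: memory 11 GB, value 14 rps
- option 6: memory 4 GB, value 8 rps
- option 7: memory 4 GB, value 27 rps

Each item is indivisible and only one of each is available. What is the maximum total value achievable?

Check high-value combinations within 29 GB:
- option 1+option 3+option 4+option 7: memory 4+15+4+4=27, value 25+28+16+27=96
- option 1+option 2+option 4+option 6+option 7: memory 4+11+4+4+4=27, value 25+19+16+8+27=95
- option 1+option 4+option 5+option 6+option 7: memory 4+4+11+4+4=27, value 25+16+14+8+27=90
- option 1+option 3+option 6+option 7: memory 4+15+4+4=27, value 25+28+8+27=88
Best: 96 rps.

96 rps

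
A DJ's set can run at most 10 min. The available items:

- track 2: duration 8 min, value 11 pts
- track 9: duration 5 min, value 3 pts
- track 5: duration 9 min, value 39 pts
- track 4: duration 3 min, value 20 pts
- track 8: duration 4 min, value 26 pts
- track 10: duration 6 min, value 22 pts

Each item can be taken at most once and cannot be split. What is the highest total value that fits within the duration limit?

48 pts

Check high-value combinations within 10 min:
- track 8+track 10: duration 4+6=10, value 26+22=48
- track 4+track 8: duration 3+4=7, value 20+26=46
- track 4+track 10: duration 3+6=9, value 20+22=42
Best: 48 pts.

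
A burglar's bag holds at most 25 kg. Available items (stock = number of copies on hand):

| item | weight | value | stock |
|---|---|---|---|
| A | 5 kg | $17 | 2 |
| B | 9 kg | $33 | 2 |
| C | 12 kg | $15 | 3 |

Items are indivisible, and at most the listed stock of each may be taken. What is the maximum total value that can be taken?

$83

Top feasible selections:
- 1×A + 2×B: weight 23, value 83
- 2×A + 1×B: weight 19, value 67
- 2×B: weight 18, value 66
- 1×A + 1×B: weight 14, value 50
Best: $83.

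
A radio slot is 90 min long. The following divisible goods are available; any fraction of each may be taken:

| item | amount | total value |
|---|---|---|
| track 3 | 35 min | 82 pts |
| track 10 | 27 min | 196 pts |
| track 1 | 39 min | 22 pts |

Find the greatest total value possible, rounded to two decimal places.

293.79

Take in order of value per unit:
- track 10 (196/27 per unit): all 27 → value 196, running total 196.00
- track 3 (82/35 per unit): all 35 → value 82, running total 278.00
- track 1 (22/39 per unit): 28 of 39 → value 28×22/39 = 15.7949, running total 293.79
Total 293.79.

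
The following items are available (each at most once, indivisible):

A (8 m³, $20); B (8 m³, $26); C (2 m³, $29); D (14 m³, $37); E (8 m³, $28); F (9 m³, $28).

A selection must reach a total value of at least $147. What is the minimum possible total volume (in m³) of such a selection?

41

Subsets with value ≥ 147, sorted by total volume:
- B+C+D+E+F: volume 41, value 148
- A+B+C+D+E+F: volume 49, value 168
Minimum volume: 41 m³.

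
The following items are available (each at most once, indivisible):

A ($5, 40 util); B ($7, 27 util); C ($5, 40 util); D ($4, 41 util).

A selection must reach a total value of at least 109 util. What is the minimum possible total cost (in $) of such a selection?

Subsets with value ≥ 109, sorted by total cost:
- A+C+D: cost 14, value 121
- A+B+C+D: cost 21, value 148
Minimum cost: 14 $.

14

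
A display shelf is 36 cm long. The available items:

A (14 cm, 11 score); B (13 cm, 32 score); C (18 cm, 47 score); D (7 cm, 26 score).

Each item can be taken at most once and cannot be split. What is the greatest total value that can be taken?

Check high-value combinations within 36 cm:
- B+C: length 13+18=31, value 32+47=79
- C+D: length 18+7=25, value 47+26=73
- A+B+D: length 14+13+7=34, value 11+32+26=69
- B+D: length 13+7=20, value 32+26=58
- A+C: length 14+18=32, value 11+47=58
Best: 79 score.

79 score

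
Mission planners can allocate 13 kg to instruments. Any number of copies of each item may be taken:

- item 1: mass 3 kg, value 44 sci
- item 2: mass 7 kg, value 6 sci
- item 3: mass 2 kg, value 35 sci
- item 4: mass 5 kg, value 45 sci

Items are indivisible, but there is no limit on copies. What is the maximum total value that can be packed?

Best value-per-unit is item 3 at 35/2; filling with it alone gives 6×35 = 210.
Optimal mix: 1×item 1 + 5×item 3 → mass 13, value 219.

219 sci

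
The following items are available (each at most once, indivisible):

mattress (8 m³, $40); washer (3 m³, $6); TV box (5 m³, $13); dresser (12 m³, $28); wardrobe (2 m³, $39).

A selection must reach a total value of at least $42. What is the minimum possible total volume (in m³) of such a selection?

Subsets with value ≥ 42, sorted by total volume:
- washer+wardrobe: volume 5, value 45
- TV box+wardrobe: volume 7, value 52
Minimum volume: 5 m³.

5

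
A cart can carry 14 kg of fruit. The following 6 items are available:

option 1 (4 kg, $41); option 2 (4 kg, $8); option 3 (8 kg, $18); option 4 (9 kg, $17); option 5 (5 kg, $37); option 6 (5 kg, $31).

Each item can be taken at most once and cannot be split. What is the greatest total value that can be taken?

Check high-value combinations within 14 kg:
- option 1+option 5+option 6: weight 4+5+5=14, value 41+37+31=109
- option 1+option 2+option 5: weight 4+4+5=13, value 41+8+37=86
- option 1+option 2+option 6: weight 4+4+5=13, value 41+8+31=80
- option 1+option 5: weight 4+5=9, value 41+37=78
- option 2+option 5+option 6: weight 4+5+5=14, value 8+37+31=76
Best: $109.

$109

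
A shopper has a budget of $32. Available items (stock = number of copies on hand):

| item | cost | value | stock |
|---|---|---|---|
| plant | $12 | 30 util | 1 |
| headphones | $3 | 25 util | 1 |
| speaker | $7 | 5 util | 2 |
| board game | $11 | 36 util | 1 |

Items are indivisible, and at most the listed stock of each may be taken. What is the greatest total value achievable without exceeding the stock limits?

Top feasible selections:
- 1×plant + 1×headphones + 1×board game: cost 26, value 91
- 1×headphones + 2×speaker + 1×board game: cost 28, value 71
Best: 91 util.

91 util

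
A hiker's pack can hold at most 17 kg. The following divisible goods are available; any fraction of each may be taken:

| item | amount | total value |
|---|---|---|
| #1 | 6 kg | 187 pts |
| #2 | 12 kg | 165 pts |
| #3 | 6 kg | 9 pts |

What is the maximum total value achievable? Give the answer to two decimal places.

338.25

Take in order of value per unit:
- #1 (187/6 per unit): all 6 → value 187, running total 187.00
- #2 (165/12 per unit): 11 of 12 → value 11×165/12 = 151.2500, running total 338.25
Total 338.25.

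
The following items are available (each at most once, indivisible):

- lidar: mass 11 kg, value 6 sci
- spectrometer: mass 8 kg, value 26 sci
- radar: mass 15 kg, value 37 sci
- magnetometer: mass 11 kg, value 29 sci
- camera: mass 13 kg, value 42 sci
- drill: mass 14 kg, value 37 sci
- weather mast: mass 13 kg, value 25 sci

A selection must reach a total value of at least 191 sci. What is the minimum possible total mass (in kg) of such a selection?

Subsets with value ≥ 191, sorted by total mass:
- spectrometer+radar+magnetometer+camera+drill+weather mast: mass 74, value 196
- lidar+spectrometer+radar+magnetometer+camera+drill+weather mast: mass 85, value 202
Minimum mass: 74 kg.

74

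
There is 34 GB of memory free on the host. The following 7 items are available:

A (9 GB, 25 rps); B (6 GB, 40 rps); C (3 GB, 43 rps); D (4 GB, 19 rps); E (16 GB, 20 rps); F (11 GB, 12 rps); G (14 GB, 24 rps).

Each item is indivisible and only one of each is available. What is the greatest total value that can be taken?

139 rps

Check high-value combinations within 34 GB:
- A+B+C+D+F: memory 9+6+3+4+11=33, value 25+40+43+19+12=139
- A+B+C+G: memory 9+6+3+14=32, value 25+40+43+24=132
- A+B+C+E: memory 9+6+3+16=34, value 25+40+43+20=128
Best: 139 rps.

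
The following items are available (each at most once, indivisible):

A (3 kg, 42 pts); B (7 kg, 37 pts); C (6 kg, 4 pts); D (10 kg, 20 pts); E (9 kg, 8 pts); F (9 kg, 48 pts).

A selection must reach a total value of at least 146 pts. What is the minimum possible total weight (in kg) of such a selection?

29

Subsets with value ≥ 146, sorted by total weight:
- A+B+D+F: weight 29, value 147
- A+B+C+D+F: weight 35, value 151
- A+B+D+E+F: weight 38, value 155
- A+B+C+D+E+F: weight 44, value 159
Minimum weight: 29 kg.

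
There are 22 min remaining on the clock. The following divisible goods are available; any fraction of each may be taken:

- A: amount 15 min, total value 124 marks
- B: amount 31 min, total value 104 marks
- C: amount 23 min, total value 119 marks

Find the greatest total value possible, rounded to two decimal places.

160.22

Take in order of value per unit:
- A (124/15 per unit): all 15 → value 124, running total 124.00
- C (119/23 per unit): 7 of 23 → value 7×119/23 = 36.2174, running total 160.22
Total 160.22.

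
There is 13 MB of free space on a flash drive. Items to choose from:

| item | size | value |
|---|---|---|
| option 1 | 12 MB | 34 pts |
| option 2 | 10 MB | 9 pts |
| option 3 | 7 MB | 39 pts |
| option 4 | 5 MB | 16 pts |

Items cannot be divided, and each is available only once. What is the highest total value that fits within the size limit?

Check high-value combinations within 13 MB:
- option 3+option 4: size 7+5=12, value 39+16=55
- option 3: size 7, value 39
- option 1: size 12, value 34
Best: 55 pts.

55 pts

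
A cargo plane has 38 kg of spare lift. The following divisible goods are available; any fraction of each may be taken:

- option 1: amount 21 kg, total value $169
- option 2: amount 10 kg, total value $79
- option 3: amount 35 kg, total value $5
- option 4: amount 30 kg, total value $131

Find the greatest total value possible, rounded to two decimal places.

278.57

Take in order of value per unit:
- option 1 (169/21 per unit): all 21 → value 169, running total 169.00
- option 2 (79/10 per unit): all 10 → value 79, running total 248.00
- option 4 (131/30 per unit): 7 of 30 → value 7×131/30 = 30.5667, running total 278.57
Total 278.57.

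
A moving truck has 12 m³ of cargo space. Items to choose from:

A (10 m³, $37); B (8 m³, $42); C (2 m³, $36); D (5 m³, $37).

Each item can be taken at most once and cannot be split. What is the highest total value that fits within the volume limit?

This is a 0/1 knapsack; check combinations near the capacity.
- B+C: volume 8+2=10, value 42+36=78
- C+D: volume 2+5=7, value 36+37=73
- A+C: volume 10+2=12, value 37+36=73
Best: $78.

$78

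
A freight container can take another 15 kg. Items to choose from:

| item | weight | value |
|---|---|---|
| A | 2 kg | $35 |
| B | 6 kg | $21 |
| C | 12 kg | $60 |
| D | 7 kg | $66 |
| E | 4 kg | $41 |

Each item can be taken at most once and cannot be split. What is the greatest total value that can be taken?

Check high-value combinations within 15 kg:
- A+D+E: weight 2+7+4=13, value 35+66+41=142
- A+B+D: weight 2+6+7=15, value 35+21+66=122
- D+E: weight 7+4=11, value 66+41=107
- A+D: weight 2+7=9, value 35+66=101
- A+B+E: weight 2+6+4=12, value 35+21+41=97
Best: $142.

$142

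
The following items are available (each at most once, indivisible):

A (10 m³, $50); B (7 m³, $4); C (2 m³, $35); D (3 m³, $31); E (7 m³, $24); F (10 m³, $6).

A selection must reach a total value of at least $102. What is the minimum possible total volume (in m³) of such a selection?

15

Subsets with value ≥ 102, sorted by total volume:
- A+C+D: volume 15, value 116
- A+C+E: volume 19, value 109
- A+D+E: volume 20, value 105
- A+C+D+E: volume 22, value 140
Minimum volume: 15 m³.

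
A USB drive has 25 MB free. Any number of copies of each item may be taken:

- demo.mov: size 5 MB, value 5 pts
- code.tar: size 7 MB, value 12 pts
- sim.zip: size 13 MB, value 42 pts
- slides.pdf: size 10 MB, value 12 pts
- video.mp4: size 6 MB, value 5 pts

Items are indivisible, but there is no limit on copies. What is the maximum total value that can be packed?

Best value-per-unit is sim.zip at 42/13; filling with it alone gives 1×42 = 42.
Optimal mix: 1×demo.mov + 1×code.tar + 1×sim.zip → size 25, value 59.

59 pts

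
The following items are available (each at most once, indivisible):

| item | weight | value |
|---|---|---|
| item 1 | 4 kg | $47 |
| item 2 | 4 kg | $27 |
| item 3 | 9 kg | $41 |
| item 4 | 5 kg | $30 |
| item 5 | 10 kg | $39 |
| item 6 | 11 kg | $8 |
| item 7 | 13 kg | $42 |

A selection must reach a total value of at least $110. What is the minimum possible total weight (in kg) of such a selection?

Subsets with value ≥ 110, sorted by total weight:
- item 1+item 2+item 3: weight 17, value 115
- item 1+item 3+item 4: weight 18, value 118
Minimum weight: 17 kg.

17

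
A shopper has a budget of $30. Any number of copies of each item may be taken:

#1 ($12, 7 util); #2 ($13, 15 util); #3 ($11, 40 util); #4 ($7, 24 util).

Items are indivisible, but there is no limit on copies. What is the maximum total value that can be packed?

Best value-per-unit is #3 at 40/11; filling with it alone gives 2×40 = 80.
Optimal mix: 2×#3 + 1×#4 → cost 29, value 104.

104 util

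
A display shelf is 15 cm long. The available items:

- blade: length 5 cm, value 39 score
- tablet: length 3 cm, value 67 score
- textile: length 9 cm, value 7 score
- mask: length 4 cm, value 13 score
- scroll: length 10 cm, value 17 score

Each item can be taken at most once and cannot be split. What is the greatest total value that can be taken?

Check high-value combinations within 15 cm:
- blade+tablet+mask: length 5+3+4=12, value 39+67+13=119
- blade+tablet: length 5+3=8, value 39+67=106
- tablet+scroll: length 3+10=13, value 67+17=84
- tablet+mask: length 3+4=7, value 67+13=80
- tablet+textile: length 3+9=12, value 67+7=74
Best: 119 score.

119 score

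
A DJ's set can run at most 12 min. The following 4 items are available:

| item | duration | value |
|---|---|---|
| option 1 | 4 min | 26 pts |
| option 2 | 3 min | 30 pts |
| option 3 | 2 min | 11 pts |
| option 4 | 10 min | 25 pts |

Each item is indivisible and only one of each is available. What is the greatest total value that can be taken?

Check high-value combinations within 12 min:
- option 1+option 2+option 3: duration 4+3+2=9, value 26+30+11=67
- option 1+option 2: duration 4+3=7, value 26+30=56
- option 2+option 3: duration 3+2=5, value 30+11=41
Best: 67 pts.

67 pts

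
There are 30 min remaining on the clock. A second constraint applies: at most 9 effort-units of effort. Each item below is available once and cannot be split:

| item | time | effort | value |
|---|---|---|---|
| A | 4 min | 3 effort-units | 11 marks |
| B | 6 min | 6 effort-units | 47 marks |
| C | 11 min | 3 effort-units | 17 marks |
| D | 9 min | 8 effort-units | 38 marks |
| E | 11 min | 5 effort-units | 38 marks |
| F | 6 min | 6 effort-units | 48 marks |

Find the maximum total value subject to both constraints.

65 marks

Feasible sets respecting both limits:
- C+F: time 17, effort 9, value 65
- B+C: time 17, effort 9, value 64
- A+F: time 10, effort 9, value 59
Best: 65 marks.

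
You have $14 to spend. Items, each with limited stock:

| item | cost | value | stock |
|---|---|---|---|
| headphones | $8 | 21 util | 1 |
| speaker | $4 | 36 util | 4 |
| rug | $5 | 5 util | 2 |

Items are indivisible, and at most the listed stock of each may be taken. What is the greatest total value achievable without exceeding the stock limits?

108 util

Best selections within cost 14 and stock limits:
- 3×speaker: cost 12, value 108
- 2×speaker + 1×rug: cost 13, value 77
Best: 108 util.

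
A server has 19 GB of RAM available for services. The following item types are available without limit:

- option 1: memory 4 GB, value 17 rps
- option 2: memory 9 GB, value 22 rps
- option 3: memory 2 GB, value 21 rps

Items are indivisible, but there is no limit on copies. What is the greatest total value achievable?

Best value-per-unit is option 3 at 21/2, and filling with it alone uses memory 9×2=18. No mix of the others beats 9×21 = 189.

189 rps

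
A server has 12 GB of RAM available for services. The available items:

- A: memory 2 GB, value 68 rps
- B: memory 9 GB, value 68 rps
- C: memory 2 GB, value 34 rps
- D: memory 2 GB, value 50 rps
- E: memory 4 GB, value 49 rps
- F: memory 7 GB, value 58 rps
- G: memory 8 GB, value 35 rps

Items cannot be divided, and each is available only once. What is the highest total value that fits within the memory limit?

This is a 0/1 knapsack; check combinations near the capacity.
- A+C+D+E: memory 2+2+2+4=10, value 68+34+50+49=201
- A+D+F: memory 2+2+7=11, value 68+50+58=176
- A+D+E: memory 2+2+4=8, value 68+50+49=167
- A+C+F: memory 2+2+7=11, value 68+34+58=160
- A+D+G: memory 2+2+8=12, value 68+50+35=153
Best: 201 rps.

201 rps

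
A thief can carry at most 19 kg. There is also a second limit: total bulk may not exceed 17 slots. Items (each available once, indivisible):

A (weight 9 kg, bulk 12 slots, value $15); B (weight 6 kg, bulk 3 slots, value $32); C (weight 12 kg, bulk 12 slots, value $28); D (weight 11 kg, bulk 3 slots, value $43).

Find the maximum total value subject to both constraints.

Feasible sets respecting both limits:
- B+D: weight 17, bulk 6, value 75
- B+C: weight 18, bulk 15, value 60
- A+B: weight 15, bulk 15, value 47
- D: weight 11, bulk 3, value 43
Best: $75.

$75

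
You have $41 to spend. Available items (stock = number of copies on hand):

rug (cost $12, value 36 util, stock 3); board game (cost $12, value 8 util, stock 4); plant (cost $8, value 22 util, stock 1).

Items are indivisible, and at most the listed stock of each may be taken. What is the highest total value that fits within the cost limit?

Best selections within cost 41 and stock limits:
- 3×rug: cost 36, value 108
- 2×rug + 1×plant: cost 32, value 94
Best: 108 util.

108 util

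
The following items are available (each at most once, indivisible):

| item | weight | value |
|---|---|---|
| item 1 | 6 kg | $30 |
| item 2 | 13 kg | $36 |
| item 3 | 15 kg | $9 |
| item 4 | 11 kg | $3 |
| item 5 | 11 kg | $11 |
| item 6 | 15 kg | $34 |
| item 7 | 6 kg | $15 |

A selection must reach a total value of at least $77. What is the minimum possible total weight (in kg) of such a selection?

25

Subsets with value ≥ 77, sorted by total weight:
- item 1+item 2+item 7: weight 25, value 81
- item 1+item 6+item 7: weight 27, value 79
Minimum weight: 25 kg.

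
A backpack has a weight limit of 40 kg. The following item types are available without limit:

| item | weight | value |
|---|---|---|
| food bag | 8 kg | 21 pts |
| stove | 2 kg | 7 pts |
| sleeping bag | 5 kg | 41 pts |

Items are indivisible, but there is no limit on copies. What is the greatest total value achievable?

Best value-per-unit is sleeping bag at 41/5, and filling with it alone uses weight 8×5=40. No mix of the others beats 8×41 = 328.

328 pts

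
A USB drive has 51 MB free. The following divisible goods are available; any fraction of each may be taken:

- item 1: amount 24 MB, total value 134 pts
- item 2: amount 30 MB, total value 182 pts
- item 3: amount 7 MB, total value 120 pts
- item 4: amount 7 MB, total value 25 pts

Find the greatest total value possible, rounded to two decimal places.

380.17

Take in order of value per unit:
- item 3 (120/7 per unit): all 7 → value 120, running total 120.00
- item 2 (182/30 per unit): all 30 → value 182, running total 302.00
- item 1 (134/24 per unit): 14 of 24 → value 14×134/24 = 78.1667, running total 380.17
Total 380.17.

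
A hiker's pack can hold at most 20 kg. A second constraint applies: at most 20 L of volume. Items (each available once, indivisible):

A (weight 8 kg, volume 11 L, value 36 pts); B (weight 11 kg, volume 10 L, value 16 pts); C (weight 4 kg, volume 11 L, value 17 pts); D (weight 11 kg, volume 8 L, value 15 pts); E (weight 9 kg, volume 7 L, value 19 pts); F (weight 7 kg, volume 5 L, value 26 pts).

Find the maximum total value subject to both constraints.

62 pts

Feasible sets respecting both limits:
- A+F: weight 15, volume 16, value 62
- A+E: weight 17, volume 18, value 55
- A+D: weight 19, volume 19, value 51
- E+F: weight 16, volume 12, value 45
Best: 62 pts.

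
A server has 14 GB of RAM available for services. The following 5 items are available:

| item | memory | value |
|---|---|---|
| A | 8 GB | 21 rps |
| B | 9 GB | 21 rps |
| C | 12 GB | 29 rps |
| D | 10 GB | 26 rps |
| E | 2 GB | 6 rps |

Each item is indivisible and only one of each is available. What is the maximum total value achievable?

35 rps

Check high-value combinations within 14 GB:
- C+E: memory 12+2=14, value 29+6=35
- D+E: memory 10+2=12, value 26+6=32
- C: memory 12, value 29
Best: 35 rps.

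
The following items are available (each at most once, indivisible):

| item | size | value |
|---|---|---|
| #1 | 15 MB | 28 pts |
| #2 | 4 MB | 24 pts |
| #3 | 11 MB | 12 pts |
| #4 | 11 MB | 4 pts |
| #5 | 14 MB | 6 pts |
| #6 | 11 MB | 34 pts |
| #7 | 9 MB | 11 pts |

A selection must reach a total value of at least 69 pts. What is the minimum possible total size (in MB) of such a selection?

Subsets with value ≥ 69, sorted by total size:
- #2+#6+#7: size 24, value 69
- #2+#3+#6: size 26, value 70
- #1+#2+#6: size 30, value 86
Minimum size: 24 MB.

24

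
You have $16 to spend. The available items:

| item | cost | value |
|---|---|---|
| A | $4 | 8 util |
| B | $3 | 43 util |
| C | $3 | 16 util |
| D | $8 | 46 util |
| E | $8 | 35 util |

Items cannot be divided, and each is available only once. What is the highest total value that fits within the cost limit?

105 util

Check high-value combinations within $16:
- B+C+D: cost 3+3+8=14, value 43+16+46=105
- A+B+D: cost 4+3+8=15, value 8+43+46=97
- B+C+E: cost 3+3+8=14, value 43+16+35=94
- B+D: cost 3+8=11, value 43+46=89
Best: 105 util.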